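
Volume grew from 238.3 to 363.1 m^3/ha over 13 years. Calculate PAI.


Formula: PAI = (V_T2 - V_T1) / (T2 - T1)
Volume increment = 363.1 - 238.3 = 124.8 m^3/ha
PAI = 124.8 / 13 = 9.6 m^3/ha/year

9.6


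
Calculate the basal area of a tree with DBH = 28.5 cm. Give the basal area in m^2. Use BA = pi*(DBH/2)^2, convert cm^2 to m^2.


Formula: BA = pi * (DBH/2)^2 / 10000  (cm^2 to m^2)
Radius = DBH/2 = 28.5/2 = 14.25 cm
BA = pi * 14.25^2 / 10000
   = 637.9397 cm^2 / 10000
   = 0.0638 m^2

0.0638


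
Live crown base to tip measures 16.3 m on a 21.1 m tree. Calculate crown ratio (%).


Formula: Crown Ratio = (Crown Length / Total Height) * 100
CR = (16.3 m / 21.1 m) * 100
CR = 0.7725 * 100 = 77.3%

77.3


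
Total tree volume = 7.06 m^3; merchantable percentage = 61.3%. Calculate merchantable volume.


Formula: MV = V_total * (merchantable_pct / 100)
Merchantable fraction = 61.3% / 100 = 0.613
MV = 7.06 m^3 * 0.613 = 4.328 m^3

4.328


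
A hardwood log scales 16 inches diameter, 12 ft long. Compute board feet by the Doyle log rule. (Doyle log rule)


Doyle: BF = (D - 4)^2 * L / 16
Adjusted diameter = 16 - 4 = 12 in
(D-4)^2 = 12^2 = 144
BF = 144 * 12 / 16 = 108 BF

108


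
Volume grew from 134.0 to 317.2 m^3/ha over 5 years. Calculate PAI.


Formula: PAI = (V_T2 - V_T1) / (T2 - T1)
Volume increment = 317.2 - 134.0 = 183.2 m^3/ha
PAI = 183.2 / 5 = 36.64 m^3/ha/year

36.64


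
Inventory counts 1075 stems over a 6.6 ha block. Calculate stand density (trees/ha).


Formula: Stand Density = N_trees / Area_ha
Density = 1075 trees / 6.6 ha
Density = 163 trees/ha

163


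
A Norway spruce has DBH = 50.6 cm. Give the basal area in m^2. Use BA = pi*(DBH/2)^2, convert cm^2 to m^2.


Formula: BA = pi * (DBH/2)^2 / 10000  (cm^2 to m^2)
Radius = DBH/2 = 50.6/2 = 25.3 cm
BA = pi * 25.3^2 / 10000
   = 2010.902 cm^2 / 10000
   = 0.2011 m^2

0.2011


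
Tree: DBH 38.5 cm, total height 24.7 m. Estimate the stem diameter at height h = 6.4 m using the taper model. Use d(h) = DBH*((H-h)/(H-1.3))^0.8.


Taper: d(h) = DBH * ((H - h) / (H - 1.3))^0.8
Numerator = H - h = 24.7 - 6.4 = 18.3 m
Denominator = H - 1.3 = 24.7 - 1.3 = 23.4 m
Ratio = 18.3 / 23.4 = 0.78205
d = 38.5 * 0.78205^0.8 = 31.6 cm

31.6


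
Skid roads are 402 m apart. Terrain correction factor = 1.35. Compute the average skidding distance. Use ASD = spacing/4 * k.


Formula: ASD = (spacing / 4) * correction
Uncorrected distance = spacing / 4 = 402 / 4 = 100.5 m
ASD = 100.5 * 1.35 = 136 m

136


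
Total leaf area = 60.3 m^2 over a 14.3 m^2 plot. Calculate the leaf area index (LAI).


Formula: LAI = total leaf area / ground area  (dimensionless)
LAI = 60.3 m^2 / 14.3 m^2
LAI = 4.22

4.22


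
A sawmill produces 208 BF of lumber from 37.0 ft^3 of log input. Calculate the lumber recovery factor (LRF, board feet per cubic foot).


Formula: LRF = Lumber Output (BF) / Log Input (ft^3)
LRF = 208 BF / 37.0 ft^3
LRF = 5.62 BF/ft^3

5.62


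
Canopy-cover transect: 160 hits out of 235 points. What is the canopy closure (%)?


Formula: Canopy closure = covered points / total points * 100
Closure = 160 / 235 * 100
Closure = 0.6809 * 100 = 68.1%

68.1


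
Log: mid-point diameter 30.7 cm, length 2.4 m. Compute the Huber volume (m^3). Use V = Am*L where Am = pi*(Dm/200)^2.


Huber: V = Am * L,  Am = pi*(Dm/200)^2
Am = pi*(30.7/200)^2 = 0.074023 m^2
V = 0.074023*2.4 = 0.1777 m^3

0.1777


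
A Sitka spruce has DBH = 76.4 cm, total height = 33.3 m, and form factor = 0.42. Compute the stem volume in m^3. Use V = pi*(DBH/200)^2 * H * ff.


Formula: V = pi * (DBH/200)^2 * H * ff
Radius = DBH/200 = 76.4/200 = 0.382 m
Radius^2 = 0.382^2 = 0.145924 m^2
V = pi * 0.145924 * 33.3 * 0.42
V = 6.412 m^3

6.412


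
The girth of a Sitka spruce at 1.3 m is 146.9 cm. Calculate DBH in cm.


Formula: DBH = C / pi
DBH = 146.9 / pi
pi = 3.14159...
DBH = 46.8 cm

46.8


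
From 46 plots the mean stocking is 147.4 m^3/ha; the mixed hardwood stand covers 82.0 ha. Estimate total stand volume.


Formula: Total Volume = Mean Volume per ha * Total Area
Total Volume = 147.4 m^3/ha * 82.0 ha
Total Volume = 12087 m^3

12087


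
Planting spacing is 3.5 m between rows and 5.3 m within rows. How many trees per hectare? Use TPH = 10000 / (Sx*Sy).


Formula: TPH = 10000 m^2/ha / (spacing_x * spacing_y)
Area per tree = 3.5 m * 5.3 m = 18.55 m^2
TPH = 10000 / 18.55 = 539 trees/ha

539


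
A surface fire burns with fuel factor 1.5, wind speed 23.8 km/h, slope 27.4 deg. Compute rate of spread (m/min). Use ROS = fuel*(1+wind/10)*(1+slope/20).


Formula: ROS = fuel * (1 + wind/10) * (1 + slope/20)
Wind factor = 1 + 23.8/10 = 3.38
Slope factor = 1 + 27.4/20 = 2.37
ROS = 1.5 * 3.38 * 2.37 = 12.02 m/min

12.02


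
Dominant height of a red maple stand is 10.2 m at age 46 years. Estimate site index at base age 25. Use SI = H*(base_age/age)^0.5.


Formula: SI = H_dom * (base_age / age)^0.5
Age ratio = 25 / 46 = 0.54348
sqrt(age_ratio) = 0.73721
SI = 10.2 * 0.73721 = 7.5 m

7.5


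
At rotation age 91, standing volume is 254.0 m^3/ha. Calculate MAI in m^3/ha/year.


Formula: MAI = Total Volume / Stand Age
MAI = 254.0 m^3/ha / 91 years
MAI = 2.79 m^3/ha/year

2.79


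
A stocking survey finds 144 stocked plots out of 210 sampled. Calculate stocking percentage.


Formula: Stocking % = stocked plots / total plots * 100
Stocking = 144 / 210 * 100
Stocking = 0.6857 * 100 = 68.6%

68.6


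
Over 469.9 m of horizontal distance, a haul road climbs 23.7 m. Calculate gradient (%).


Formula: Gradient = rise / run * 100
Gradient = 23.7 / 469.9 * 100 = 5.0%

5.0


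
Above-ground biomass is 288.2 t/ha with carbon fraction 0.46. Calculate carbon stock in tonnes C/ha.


Formula: Carbon Stock = Biomass * Carbon Fraction
C = 288.2 t/ha * 0.46
C = 132.6 t C/ha

132.6


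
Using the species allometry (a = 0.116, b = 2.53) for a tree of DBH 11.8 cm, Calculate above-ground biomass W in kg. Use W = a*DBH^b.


Formula: W = a * DBH^b  (allometric power law)
DBH^b = 11.8^2.53 = 515.0643
W = 0.116 * 515.0643 = 59.7 kg

59.7


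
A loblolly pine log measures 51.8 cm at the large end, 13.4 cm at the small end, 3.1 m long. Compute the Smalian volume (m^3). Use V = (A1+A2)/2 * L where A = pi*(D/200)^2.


Smalian: V = (A1 + A2)/2 * L,  A = pi*(D/200)^2
A1 = pi*(51.8/200)^2 = 0.210741 m^2
A2 = pi*(13.4/200)^2 = 0.014103 m^2
V = (0.210741+0.014103)/2*3.1 = 0.3485 m^3

0.3485


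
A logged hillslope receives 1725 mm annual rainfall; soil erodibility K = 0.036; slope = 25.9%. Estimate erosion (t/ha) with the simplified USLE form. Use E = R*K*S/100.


Formula: E = R * K * S / 100  (simplified USLE)
R * K = 1725 * 0.036 = 62.1
E = 62.1 * 25.9 / 100 = 16.08 t/ha

16.08


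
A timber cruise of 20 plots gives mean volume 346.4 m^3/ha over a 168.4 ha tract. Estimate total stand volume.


Formula: Total Volume = Mean Volume per ha * Total Area
Total Volume = 346.4 m^3/ha * 168.4 ha
Total Volume = 58334 m^3

58334


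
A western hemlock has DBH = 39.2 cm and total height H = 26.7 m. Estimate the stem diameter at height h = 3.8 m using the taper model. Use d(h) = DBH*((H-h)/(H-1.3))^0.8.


Taper: d(h) = DBH * ((H - h) / (H - 1.3))^0.8
Numerator = H - h = 26.7 - 3.8 = 22.9 m
Denominator = H - 1.3 = 26.7 - 1.3 = 25.4 m
Ratio = 22.9 / 25.4 = 0.90157
d = 39.2 * 0.90157^0.8 = 36.1 cm

36.1


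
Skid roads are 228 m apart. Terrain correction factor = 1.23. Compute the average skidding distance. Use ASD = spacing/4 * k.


Formula: ASD = (spacing / 4) * correction
Uncorrected distance = spacing / 4 = 228 / 4 = 57 m
ASD = 57 * 1.23 = 70 m

70


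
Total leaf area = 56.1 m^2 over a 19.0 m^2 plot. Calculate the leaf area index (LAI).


Formula: LAI = total leaf area / ground area  (dimensionless)
LAI = 56.1 m^2 / 19.0 m^2
LAI = 2.95

2.95


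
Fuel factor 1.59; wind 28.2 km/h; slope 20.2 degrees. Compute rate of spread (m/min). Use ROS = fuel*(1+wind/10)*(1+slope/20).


Formula: ROS = fuel * (1 + wind/10) * (1 + slope/20)
Wind factor = 1 + 28.2/10 = 3.82
Slope factor = 1 + 20.2/20 = 2.01
ROS = 1.59 * 3.82 * 2.01 = 12.21 m/min

12.21


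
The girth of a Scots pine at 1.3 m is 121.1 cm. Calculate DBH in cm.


Formula: DBH = C / pi
DBH = 121.1 / pi
pi = 3.14159...
DBH = 38.5 cm

38.5


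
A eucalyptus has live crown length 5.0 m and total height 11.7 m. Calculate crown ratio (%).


Formula: Crown Ratio = (Crown Length / Total Height) * 100
CR = (5.0 m / 11.7 m) * 100
CR = 0.4274 * 100 = 42.7%

42.7


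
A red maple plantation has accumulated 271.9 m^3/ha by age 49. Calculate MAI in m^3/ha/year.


Formula: MAI = Total Volume / Stand Age
MAI = 271.9 m^3/ha / 49 years
MAI = 5.55 m^3/ha/year

5.55


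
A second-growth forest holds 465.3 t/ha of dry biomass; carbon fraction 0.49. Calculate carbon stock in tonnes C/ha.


Formula: Carbon Stock = Biomass * Carbon Fraction
C = 465.3 t/ha * 0.49
C = 228.0 t C/ha

228.0


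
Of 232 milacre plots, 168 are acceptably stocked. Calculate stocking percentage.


Formula: Stocking % = stocked plots / total plots * 100
Stocking = 168 / 232 * 100
Stocking = 0.7241 * 100 = 72.4%

72.4


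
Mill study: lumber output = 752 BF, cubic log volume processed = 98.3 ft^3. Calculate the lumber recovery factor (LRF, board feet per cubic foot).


Formula: LRF = Lumber Output (BF) / Log Input (ft^3)
LRF = 752 BF / 98.3 ft^3
LRF = 7.65 BF/ft^3

7.65


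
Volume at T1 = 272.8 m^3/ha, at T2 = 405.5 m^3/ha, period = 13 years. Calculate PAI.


Formula: PAI = (V_T2 - V_T1) / (T2 - T1)
Volume increment = 405.5 - 272.8 = 132.7 m^3/ha
PAI = 132.7 / 13 = 10.21 m^3/ha/year

10.21


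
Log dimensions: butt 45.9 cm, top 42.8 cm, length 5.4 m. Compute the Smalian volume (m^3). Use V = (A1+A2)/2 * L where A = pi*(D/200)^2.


Smalian: V = (A1 + A2)/2 * L,  A = pi*(D/200)^2
A1 = pi*(45.9/200)^2 = 0.165468 m^2
A2 = pi*(42.8/200)^2 = 0.143872 m^2
V = (0.165468+0.143872)/2*5.4 = 0.8352 m^3

0.8352


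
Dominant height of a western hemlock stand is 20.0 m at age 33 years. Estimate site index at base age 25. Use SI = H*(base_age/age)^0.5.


Formula: SI = H_dom * (base_age / age)^0.5
Age ratio = 25 / 33 = 0.75758
sqrt(age_ratio) = 0.87039
SI = 20.0 * 0.87039 = 17.4 m

17.4


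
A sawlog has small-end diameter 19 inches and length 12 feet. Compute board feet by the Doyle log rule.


Doyle: BF = (D - 4)^2 * L / 16
Adjusted diameter = 19 - 4 = 15 in
(D-4)^2 = 15^2 = 225
BF = 225 * 12 / 16 = 169 BF

169


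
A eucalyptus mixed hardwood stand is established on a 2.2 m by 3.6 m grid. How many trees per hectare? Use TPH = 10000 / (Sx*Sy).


Formula: TPH = 10000 m^2/ha / (spacing_x * spacing_y)
Area per tree = 2.2 m * 3.6 m = 7.92 m^2
TPH = 10000 / 7.92 = 1263 trees/ha

1263


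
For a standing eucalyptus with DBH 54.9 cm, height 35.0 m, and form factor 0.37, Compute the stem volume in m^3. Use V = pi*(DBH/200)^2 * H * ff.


Formula: V = pi * (DBH/200)^2 * H * ff
Radius = DBH/200 = 54.9/200 = 0.2745 m
Radius^2 = 0.2745^2 = 0.07535025 m^2
V = pi * 0.07535025 * 35.0 * 0.37
V = 3.066 m^3

3.066


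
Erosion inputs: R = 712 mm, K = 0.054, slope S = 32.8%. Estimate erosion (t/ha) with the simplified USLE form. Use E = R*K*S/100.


Formula: E = R * K * S / 100  (simplified USLE)
R * K = 712 * 0.054 = 38.448
E = 38.448 * 32.8 / 100 = 12.61 t/ha

12.61


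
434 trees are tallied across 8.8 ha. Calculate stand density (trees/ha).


Formula: Stand Density = N_trees / Area_ha
Density = 434 trees / 8.8 ha
Density = 49 trees/ha

49


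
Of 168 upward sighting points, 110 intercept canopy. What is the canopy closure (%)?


Formula: Canopy closure = covered points / total points * 100
Closure = 110 / 168 * 100
Closure = 0.6548 * 100 = 65.5%

65.5


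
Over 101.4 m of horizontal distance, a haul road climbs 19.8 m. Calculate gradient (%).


Formula: Gradient = rise / run * 100
Gradient = 19.8 / 101.4 * 100 = 19.5%

19.5


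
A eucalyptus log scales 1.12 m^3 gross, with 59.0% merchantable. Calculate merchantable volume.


Formula: MV = V_total * (merchantable_pct / 100)
Merchantable fraction = 59.0% / 100 = 0.59
MV = 1.12 m^3 * 0.59 = 0.661 m^3

0.661


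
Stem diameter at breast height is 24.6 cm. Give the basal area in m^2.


Formula: BA = pi * (DBH/2)^2 / 10000  (cm^2 to m^2)
Radius = DBH/2 = 24.6/2 = 12.3 cm
BA = pi * 12.3^2 / 10000
   = 475.2916 cm^2 / 10000
   = 0.0475 m^2

0.0475


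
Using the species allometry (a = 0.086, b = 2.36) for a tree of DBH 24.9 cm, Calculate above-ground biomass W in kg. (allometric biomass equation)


Formula: W = a * DBH^b  (allometric power law)
DBH^b = 24.9^2.36 = 1972.5611
W = 0.086 * 1972.5611 = 169.6 kg

169.6


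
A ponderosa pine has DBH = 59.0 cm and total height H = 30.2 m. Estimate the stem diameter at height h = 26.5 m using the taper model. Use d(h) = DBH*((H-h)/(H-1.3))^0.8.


Taper: d(h) = DBH * ((H - h) / (H - 1.3))^0.8
Numerator = H - h = 30.2 - 26.5 = 3.7 m
Denominator = H - 1.3 = 30.2 - 1.3 = 28.9 m
Ratio = 3.7 / 28.9 = 0.12803
d = 59.0 * 0.12803^0.8 = 11.4 cm

11.4


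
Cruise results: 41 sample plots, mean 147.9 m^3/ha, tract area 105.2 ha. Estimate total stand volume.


Formula: Total Volume = Mean Volume per ha * Total Area
Total Volume = 147.9 m^3/ha * 105.2 ha
Total Volume = 15559 m^3

15559


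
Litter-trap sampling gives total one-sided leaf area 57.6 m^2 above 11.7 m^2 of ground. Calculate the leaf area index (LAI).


Formula: LAI = total leaf area / ground area  (dimensionless)
LAI = 57.6 m^2 / 11.7 m^2
LAI = 4.92

4.92


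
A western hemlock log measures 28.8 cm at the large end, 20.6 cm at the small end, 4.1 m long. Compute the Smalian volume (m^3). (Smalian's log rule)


Smalian: V = (A1 + A2)/2 * L,  A = pi*(D/200)^2
A1 = pi*(28.8/200)^2 = 0.065144 m^2
A2 = pi*(20.6/200)^2 = 0.033329 m^2
V = (0.065144+0.033329)/2*4.1 = 0.2019 m^3

0.2019


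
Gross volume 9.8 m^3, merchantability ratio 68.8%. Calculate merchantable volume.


Formula: MV = V_total * (merchantable_pct / 100)
Merchantable fraction = 68.8% / 100 = 0.688
MV = 9.8 m^3 * 0.688 = 6.742 m^3

6.742


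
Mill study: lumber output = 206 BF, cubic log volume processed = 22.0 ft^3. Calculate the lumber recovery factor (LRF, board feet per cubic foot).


Formula: LRF = Lumber Output (BF) / Log Input (ft^3)
LRF = 206 BF / 22.0 ft^3
LRF = 9.36 BF/ft^3

9.36


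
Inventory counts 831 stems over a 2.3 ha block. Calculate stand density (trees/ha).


Formula: Stand Density = N_trees / Area_ha
Density = 831 trees / 2.3 ha
Density = 361 trees/ha

361


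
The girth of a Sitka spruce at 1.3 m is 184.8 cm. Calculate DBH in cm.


Formula: DBH = C / pi
DBH = 184.8 / pi
pi = 3.14159...
DBH = 58.8 cm

58.8


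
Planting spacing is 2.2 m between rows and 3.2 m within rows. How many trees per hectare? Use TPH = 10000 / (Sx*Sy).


Formula: TPH = 10000 m^2/ha / (spacing_x * spacing_y)
Area per tree = 2.2 m * 3.2 m = 7.04 m^2
TPH = 10000 / 7.04 = 1420 trees/ha

1420


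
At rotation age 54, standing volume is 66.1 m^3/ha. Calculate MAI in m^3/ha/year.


Formula: MAI = Total Volume / Stand Age
MAI = 66.1 m^3/ha / 54 years
MAI = 1.22 m^3/ha/year

1.22


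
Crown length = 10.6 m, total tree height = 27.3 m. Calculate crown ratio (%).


Formula: Crown Ratio = (Crown Length / Total Height) * 100
CR = (10.6 m / 27.3 m) * 100
CR = 0.3883 * 100 = 38.8%

38.8


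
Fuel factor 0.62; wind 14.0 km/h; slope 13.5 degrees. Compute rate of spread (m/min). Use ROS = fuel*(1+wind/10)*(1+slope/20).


Formula: ROS = fuel * (1 + wind/10) * (1 + slope/20)
Wind factor = 1 + 14.0/10 = 2.4
Slope factor = 1 + 13.5/20 = 1.675
ROS = 0.62 * 2.4 * 1.675 = 2.49 m/min

2.49


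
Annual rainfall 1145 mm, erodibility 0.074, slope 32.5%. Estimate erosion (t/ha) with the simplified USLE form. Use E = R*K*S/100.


Formula: E = R * K * S / 100  (simplified USLE)
R * K = 1145 * 0.074 = 84.73
E = 84.73 * 32.5 / 100 = 27.54 t/ha

27.54


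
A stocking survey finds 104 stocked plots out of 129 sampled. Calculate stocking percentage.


Formula: Stocking % = stocked plots / total plots * 100
Stocking = 104 / 129 * 100
Stocking = 0.8062 * 100 = 80.6%

80.6


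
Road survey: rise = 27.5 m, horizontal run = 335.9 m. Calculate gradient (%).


Formula: Gradient = rise / run * 100
Gradient = 27.5 / 335.9 * 100 = 8.2%

8.2


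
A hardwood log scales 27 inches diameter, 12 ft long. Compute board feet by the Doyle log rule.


Doyle: BF = (D - 4)^2 * L / 16
Adjusted diameter = 27 - 4 = 23 in
(D-4)^2 = 23^2 = 529
BF = 529 * 12 / 16 = 397 BF

397


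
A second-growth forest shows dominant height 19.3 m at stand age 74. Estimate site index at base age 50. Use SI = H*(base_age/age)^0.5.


Formula: SI = H_dom * (base_age / age)^0.5
Age ratio = 50 / 74 = 0.67568
sqrt(age_ratio) = 0.82199
SI = 19.3 * 0.82199 = 15.9 m

15.9


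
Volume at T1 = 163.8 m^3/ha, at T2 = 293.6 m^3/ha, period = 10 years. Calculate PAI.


Formula: PAI = (V_T2 - V_T1) / (T2 - T1)
Volume increment = 293.6 - 163.8 = 129.8 m^3/ha
PAI = 129.8 / 10 = 12.98 m^3/ha/year

12.98


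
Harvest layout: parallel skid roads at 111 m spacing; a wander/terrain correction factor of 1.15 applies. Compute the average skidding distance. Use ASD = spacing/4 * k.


Formula: ASD = (spacing / 4) * correction
Uncorrected distance = spacing / 4 = 111 / 4 = 27.75 m
ASD = 27.75 * 1.15 = 32 m

32


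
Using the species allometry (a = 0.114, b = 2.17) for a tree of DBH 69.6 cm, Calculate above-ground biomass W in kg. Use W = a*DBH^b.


Formula: W = a * DBH^b  (allometric power law)
DBH^b = 69.6^2.17 = 9964.65
W = 0.114 * 9964.65 = 1136.0 kg

1136.0


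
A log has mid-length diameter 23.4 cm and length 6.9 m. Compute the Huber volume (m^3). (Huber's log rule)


Huber: V = Am * L,  Am = pi*(Dm/200)^2
Am = pi*(23.4/200)^2 = 0.043005 m^2
V = 0.043005*6.9 = 0.2967 m^3

0.2967


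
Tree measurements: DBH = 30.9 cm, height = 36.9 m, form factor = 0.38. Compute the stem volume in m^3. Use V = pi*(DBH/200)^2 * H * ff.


Formula: V = pi * (DBH/200)^2 * H * ff
Radius = DBH/200 = 30.9/200 = 0.1545 m
Radius^2 = 0.1545^2 = 0.02387025 m^2
V = pi * 0.02387025 * 36.9 * 0.38
V = 1.052 m^3

1.052


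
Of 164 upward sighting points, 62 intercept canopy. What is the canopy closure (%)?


Formula: Canopy closure = covered points / total points * 100
Closure = 62 / 164 * 100
Closure = 0.378 * 100 = 37.8%

37.8


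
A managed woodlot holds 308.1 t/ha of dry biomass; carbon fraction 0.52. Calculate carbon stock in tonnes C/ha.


Formula: Carbon Stock = Biomass * Carbon Fraction
C = 308.1 t/ha * 0.52
C = 160.2 t C/ha

160.2


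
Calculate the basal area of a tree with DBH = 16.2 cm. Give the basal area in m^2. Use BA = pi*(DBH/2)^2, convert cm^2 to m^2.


Formula: BA = pi * (DBH/2)^2 / 10000  (cm^2 to m^2)
Radius = DBH/2 = 16.2/2 = 8.1 cm
BA = pi * 8.1^2 / 10000
   = 206.1199 cm^2 / 10000
   = 0.0206 m^2

0.0206


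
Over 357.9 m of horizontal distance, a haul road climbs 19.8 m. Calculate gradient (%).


Formula: Gradient = rise / run * 100
Gradient = 19.8 / 357.9 * 100 = 5.5%

5.5


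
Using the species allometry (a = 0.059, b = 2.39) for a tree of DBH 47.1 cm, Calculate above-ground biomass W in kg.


Formula: W = a * DBH^b  (allometric power law)
DBH^b = 47.1^2.39 = 9965.979
W = 0.059 * 9965.979 = 588.0 kg

588.0


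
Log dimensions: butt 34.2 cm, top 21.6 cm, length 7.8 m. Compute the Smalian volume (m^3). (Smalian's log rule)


Smalian: V = (A1 + A2)/2 * L,  A = pi*(D/200)^2
A1 = pi*(34.2/200)^2 = 0.091863 m^2
A2 = pi*(21.6/200)^2 = 0.036644 m^2
V = (0.091863+0.036644)/2*7.8 = 0.5012 m^3

0.5012


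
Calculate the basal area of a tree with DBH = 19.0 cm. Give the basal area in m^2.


Formula: BA = pi * (DBH/2)^2 / 10000  (cm^2 to m^2)
Radius = DBH/2 = 19.0/2 = 9.5 cm
BA = pi * 9.5^2 / 10000
   = 283.5287 cm^2 / 10000
   = 0.0284 m^2

0.0284


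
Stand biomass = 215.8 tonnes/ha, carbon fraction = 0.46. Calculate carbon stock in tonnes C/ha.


Formula: Carbon Stock = Biomass * Carbon Fraction
C = 215.8 t/ha * 0.46
C = 99.3 t C/ha

99.3


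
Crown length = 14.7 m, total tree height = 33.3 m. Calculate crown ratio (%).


Formula: Crown Ratio = (Crown Length / Total Height) * 100
CR = (14.7 m / 33.3 m) * 100
CR = 0.4414 * 100 = 44.1%

44.1


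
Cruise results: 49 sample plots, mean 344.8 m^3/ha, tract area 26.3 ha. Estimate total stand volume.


Formula: Total Volume = Mean Volume per ha * Total Area
Total Volume = 344.8 m^3/ha * 26.3 ha
Total Volume = 9068 m^3

9068


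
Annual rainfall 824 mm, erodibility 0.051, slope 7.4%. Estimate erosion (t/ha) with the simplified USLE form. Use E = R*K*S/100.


Formula: E = R * K * S / 100  (simplified USLE)
R * K = 824 * 0.051 = 42.024
E = 42.024 * 7.4 / 100 = 3.11 t/ha

3.11


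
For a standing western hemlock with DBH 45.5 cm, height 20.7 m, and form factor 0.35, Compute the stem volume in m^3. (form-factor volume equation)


Formula: V = pi * (DBH/200)^2 * H * ff
Radius = DBH/200 = 45.5/200 = 0.2275 m
Radius^2 = 0.2275^2 = 0.05175625 m^2
V = pi * 0.05175625 * 20.7 * 0.35
V = 1.178 m^3

1.178


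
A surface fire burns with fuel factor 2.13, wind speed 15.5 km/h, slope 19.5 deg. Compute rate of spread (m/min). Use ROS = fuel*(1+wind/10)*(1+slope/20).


Formula: ROS = fuel * (1 + wind/10) * (1 + slope/20)
Wind factor = 1 + 15.5/10 = 2.55
Slope factor = 1 + 19.5/20 = 1.975
ROS = 2.13 * 2.55 * 1.975 = 10.73 m/min

10.73


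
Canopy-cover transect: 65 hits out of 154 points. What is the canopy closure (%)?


Formula: Canopy closure = covered points / total points * 100
Closure = 65 / 154 * 100
Closure = 0.4221 * 100 = 42.2%

42.2


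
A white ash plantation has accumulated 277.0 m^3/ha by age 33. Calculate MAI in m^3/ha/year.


Formula: MAI = Total Volume / Stand Age
MAI = 277.0 m^3/ha / 33 years
MAI = 8.39 m^3/ha/year

8.39


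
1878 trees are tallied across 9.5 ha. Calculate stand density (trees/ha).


Formula: Stand Density = N_trees / Area_ha
Density = 1878 trees / 9.5 ha
Density = 198 trees/ha

198


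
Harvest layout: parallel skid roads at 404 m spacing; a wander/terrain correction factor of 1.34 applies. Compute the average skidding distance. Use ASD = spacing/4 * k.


Formula: ASD = (spacing / 4) * correction
Uncorrected distance = spacing / 4 = 404 / 4 = 101 m
ASD = 101 * 1.34 = 135 m

135


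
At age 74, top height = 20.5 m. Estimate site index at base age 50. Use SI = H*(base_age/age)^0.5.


Formula: SI = H_dom * (base_age / age)^0.5
Age ratio = 50 / 74 = 0.67568
sqrt(age_ratio) = 0.82199
SI = 20.5 * 0.82199 = 16.9 m

16.9


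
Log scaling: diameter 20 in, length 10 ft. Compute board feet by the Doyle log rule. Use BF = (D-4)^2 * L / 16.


Doyle: BF = (D - 4)^2 * L / 16
Adjusted diameter = 20 - 4 = 16 in
(D-4)^2 = 16^2 = 256
BF = 256 * 10 / 16 = 160 BF

160


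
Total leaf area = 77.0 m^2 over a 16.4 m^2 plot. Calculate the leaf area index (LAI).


Formula: LAI = total leaf area / ground area  (dimensionless)
LAI = 77.0 m^2 / 16.4 m^2
LAI = 4.7

4.7


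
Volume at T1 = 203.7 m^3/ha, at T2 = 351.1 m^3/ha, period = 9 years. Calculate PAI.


Formula: PAI = (V_T2 - V_T1) / (T2 - T1)
Volume increment = 351.1 - 203.7 = 147.4 m^3/ha
PAI = 147.4 / 9 = 16.38 m^3/ha/year

16.38


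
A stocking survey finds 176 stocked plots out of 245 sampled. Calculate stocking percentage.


Formula: Stocking % = stocked plots / total plots * 100
Stocking = 176 / 245 * 100
Stocking = 0.7184 * 100 = 71.8%

71.8


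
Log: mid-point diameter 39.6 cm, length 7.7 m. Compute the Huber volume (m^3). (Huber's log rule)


Huber: V = Am * L,  Am = pi*(Dm/200)^2
Am = pi*(39.6/200)^2 = 0.123163 m^2
V = 0.123163*7.7 = 0.9484 m^3

0.9484


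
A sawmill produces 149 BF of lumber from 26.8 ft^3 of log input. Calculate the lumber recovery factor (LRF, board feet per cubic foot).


Formula: LRF = Lumber Output (BF) / Log Input (ft^3)
LRF = 149 BF / 26.8 ft^3
LRF = 5.56 BF/ft^3

5.56


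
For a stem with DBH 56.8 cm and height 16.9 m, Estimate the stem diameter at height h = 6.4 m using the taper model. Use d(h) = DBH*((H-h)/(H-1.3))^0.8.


Taper: d(h) = DBH * ((H - h) / (H - 1.3))^0.8
Numerator = H - h = 16.9 - 6.4 = 10.5 m
Denominator = H - 1.3 = 16.9 - 1.3 = 15.6 m
Ratio = 10.5 / 15.6 = 0.67308
d = 56.8 * 0.67308^0.8 = 41.4 cm

41.4


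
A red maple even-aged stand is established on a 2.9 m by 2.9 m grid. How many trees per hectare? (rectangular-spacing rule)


Formula: TPH = 10000 m^2/ha / (spacing_x * spacing_y)
Area per tree = 2.9 m * 2.9 m = 8.41 m^2
TPH = 10000 / 8.41 = 1189 trees/ha

1189


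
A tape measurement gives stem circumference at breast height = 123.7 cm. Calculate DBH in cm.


Formula: DBH = C / pi
DBH = 123.7 / pi
pi = 3.14159...
DBH = 39.4 cm

39.4


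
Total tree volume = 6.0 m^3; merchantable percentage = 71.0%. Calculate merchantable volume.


Formula: MV = V_total * (merchantable_pct / 100)
Merchantable fraction = 71.0% / 100 = 0.71
MV = 6.0 m^3 * 0.71 = 4.26 m^3

4.26


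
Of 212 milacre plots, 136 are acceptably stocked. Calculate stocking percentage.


Formula: Stocking % = stocked plots / total plots * 100
Stocking = 136 / 212 * 100
Stocking = 0.6415 * 100 = 64.2%

64.2


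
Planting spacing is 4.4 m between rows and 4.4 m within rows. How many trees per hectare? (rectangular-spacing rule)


Formula: TPH = 10000 m^2/ha / (spacing_x * spacing_y)
Area per tree = 4.4 m * 4.4 m = 19.36 m^2
TPH = 10000 / 19.36 = 517 trees/ha

517


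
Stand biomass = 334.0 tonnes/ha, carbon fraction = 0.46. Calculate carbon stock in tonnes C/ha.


Formula: Carbon Stock = Biomass * Carbon Fraction
C = 334.0 t/ha * 0.46
C = 153.6 t C/ha

153.6


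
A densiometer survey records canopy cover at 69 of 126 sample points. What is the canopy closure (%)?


Formula: Canopy closure = covered points / total points * 100
Closure = 69 / 126 * 100
Closure = 0.5476 * 100 = 54.8%

54.8


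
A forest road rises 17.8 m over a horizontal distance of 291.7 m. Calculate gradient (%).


Formula: Gradient = rise / run * 100
Gradient = 17.8 / 291.7 * 100 = 6.1%

6.1


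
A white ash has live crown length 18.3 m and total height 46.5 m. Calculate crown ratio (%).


Formula: Crown Ratio = (Crown Length / Total Height) * 100
CR = (18.3 m / 46.5 m) * 100
CR = 0.3935 * 100 = 39.4%

39.4


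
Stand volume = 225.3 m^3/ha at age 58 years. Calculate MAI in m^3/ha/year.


Formula: MAI = Total Volume / Stand Age
MAI = 225.3 m^3/ha / 58 years
MAI = 3.88 m^3/ha/year

3.88


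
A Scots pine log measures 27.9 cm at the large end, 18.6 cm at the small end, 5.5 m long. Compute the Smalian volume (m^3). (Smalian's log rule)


Smalian: V = (A1 + A2)/2 * L,  A = pi*(D/200)^2
A1 = pi*(27.9/200)^2 = 0.061136 m^2
A2 = pi*(18.6/200)^2 = 0.027172 m^2
V = (0.061136+0.027172)/2*5.5 = 0.2428 m^3

0.2428


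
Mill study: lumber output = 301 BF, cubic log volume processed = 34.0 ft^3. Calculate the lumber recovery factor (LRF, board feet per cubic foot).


Formula: LRF = Lumber Output (BF) / Log Input (ft^3)
LRF = 301 BF / 34.0 ft^3
LRF = 8.85 BF/ft^3

8.85


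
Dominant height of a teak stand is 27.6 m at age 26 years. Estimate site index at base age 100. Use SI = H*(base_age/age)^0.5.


Formula: SI = H_dom * (base_age / age)^0.5
Age ratio = 100 / 26 = 3.84615
sqrt(age_ratio) = 1.96116
SI = 27.6 * 1.96116 = 54.1 m

54.1


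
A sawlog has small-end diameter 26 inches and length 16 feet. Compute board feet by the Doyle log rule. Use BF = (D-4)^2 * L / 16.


Doyle: BF = (D - 4)^2 * L / 16
Adjusted diameter = 26 - 4 = 22 in
(D-4)^2 = 22^2 = 484
BF = 484 * 16 / 16 = 484 BF

484


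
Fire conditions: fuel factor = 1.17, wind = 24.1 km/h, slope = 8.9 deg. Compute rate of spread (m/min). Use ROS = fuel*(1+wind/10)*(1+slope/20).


Formula: ROS = fuel * (1 + wind/10) * (1 + slope/20)
Wind factor = 1 + 24.1/10 = 3.41
Slope factor = 1 + 8.9/20 = 1.445
ROS = 1.17 * 3.41 * 1.445 = 5.77 m/min

5.77


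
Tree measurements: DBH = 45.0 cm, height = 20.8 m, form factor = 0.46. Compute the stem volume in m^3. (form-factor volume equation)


Formula: V = pi * (DBH/200)^2 * H * ff
Radius = DBH/200 = 45.0/200 = 0.225 m
Radius^2 = 0.225^2 = 0.050625 m^2
V = pi * 0.050625 * 20.8 * 0.46
V = 1.522 m^3

1.522


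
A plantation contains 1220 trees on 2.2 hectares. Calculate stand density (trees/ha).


Formula: Stand Density = N_trees / Area_ha
Density = 1220 trees / 2.2 ha
Density = 555 trees/ha

555


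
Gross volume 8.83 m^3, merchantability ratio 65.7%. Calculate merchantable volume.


Formula: MV = V_total * (merchantable_pct / 100)
Merchantable fraction = 65.7% / 100 = 0.657
MV = 8.83 m^3 * 0.657 = 5.801 m^3

5.801


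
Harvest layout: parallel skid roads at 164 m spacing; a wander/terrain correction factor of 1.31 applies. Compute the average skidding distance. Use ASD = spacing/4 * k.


Formula: ASD = (spacing / 4) * correction
Uncorrected distance = spacing / 4 = 164 / 4 = 41 m
ASD = 41 * 1.31 = 54 m

54


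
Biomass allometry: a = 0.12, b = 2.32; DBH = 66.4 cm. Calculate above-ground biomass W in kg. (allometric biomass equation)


Formula: W = a * DBH^b  (allometric power law)
DBH^b = 66.4^2.32 = 16882.2351
W = 0.12 * 16882.2351 = 2025.9 kg

2025.9


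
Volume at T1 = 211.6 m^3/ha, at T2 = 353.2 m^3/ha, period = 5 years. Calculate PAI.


Formula: PAI = (V_T2 - V_T1) / (T2 - T1)
Volume increment = 353.2 - 211.6 = 141.6 m^3/ha
PAI = 141.6 / 5 = 28.32 m^3/ha/year

28.32


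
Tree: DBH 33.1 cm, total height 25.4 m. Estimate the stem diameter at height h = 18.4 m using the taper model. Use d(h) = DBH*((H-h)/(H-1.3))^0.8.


Taper: d(h) = DBH * ((H - h) / (H - 1.3))^0.8
Numerator = H - h = 25.4 - 18.4 = 7.0 m
Denominator = H - 1.3 = 25.4 - 1.3 = 24.1 m
Ratio = 7.0 / 24.1 = 0.29046
d = 33.1 * 0.29046^0.8 = 12.3 cm

12.3


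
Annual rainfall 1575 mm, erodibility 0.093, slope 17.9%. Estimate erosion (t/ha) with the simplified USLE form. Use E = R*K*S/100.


Formula: E = R * K * S / 100  (simplified USLE)
R * K = 1575 * 0.093 = 146.475
E = 146.475 * 17.9 / 100 = 26.22 t/ha

26.22


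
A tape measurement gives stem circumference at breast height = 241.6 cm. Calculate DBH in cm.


Formula: DBH = C / pi
DBH = 241.6 / pi
pi = 3.14159...
DBH = 76.9 cm

76.9


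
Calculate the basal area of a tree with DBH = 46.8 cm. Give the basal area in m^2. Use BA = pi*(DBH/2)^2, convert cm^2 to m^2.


Formula: BA = pi * (DBH/2)^2 / 10000  (cm^2 to m^2)
Radius = DBH/2 = 46.8/2 = 23.4 cm
BA = pi * 23.4^2 / 10000
   = 1720.2105 cm^2 / 10000
   = 0.172 m^2

0.172


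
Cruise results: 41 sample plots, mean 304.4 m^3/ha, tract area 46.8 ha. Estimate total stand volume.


Formula: Total Volume = Mean Volume per ha * Total Area
Total Volume = 304.4 m^3/ha * 46.8 ha
Total Volume = 14246 m^3

14246


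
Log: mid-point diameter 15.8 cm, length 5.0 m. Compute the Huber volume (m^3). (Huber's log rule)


Huber: V = Am * L,  Am = pi*(Dm/200)^2
Am = pi*(15.8/200)^2 = 0.019607 m^2
V = 0.019607*5.0 = 0.098 m^3

0.098


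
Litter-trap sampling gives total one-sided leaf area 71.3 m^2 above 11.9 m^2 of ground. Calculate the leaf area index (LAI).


Formula: LAI = total leaf area / ground area  (dimensionless)
LAI = 71.3 m^2 / 11.9 m^2
LAI = 5.99

5.99


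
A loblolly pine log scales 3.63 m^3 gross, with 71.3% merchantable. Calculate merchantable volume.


Formula: MV = V_total * (merchantable_pct / 100)
Merchantable fraction = 71.3% / 100 = 0.713
MV = 3.63 m^3 * 0.713 = 2.588 m^3

2.588


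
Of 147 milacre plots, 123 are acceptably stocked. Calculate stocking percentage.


Formula: Stocking % = stocked plots / total plots * 100
Stocking = 123 / 147 * 100
Stocking = 0.8367 * 100 = 83.7%

83.7


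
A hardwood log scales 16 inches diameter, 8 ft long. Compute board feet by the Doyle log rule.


Doyle: BF = (D - 4)^2 * L / 16
Adjusted diameter = 16 - 4 = 12 in
(D-4)^2 = 12^2 = 144
BF = 144 * 8 / 16 = 72 BF

72


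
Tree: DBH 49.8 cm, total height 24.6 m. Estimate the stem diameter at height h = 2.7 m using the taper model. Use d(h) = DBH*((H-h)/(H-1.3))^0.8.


Taper: d(h) = DBH * ((H - h) / (H - 1.3))^0.8
Numerator = H - h = 24.6 - 2.7 = 21.9 m
Denominator = H - 1.3 = 24.6 - 1.3 = 23.3 m
Ratio = 21.9 / 23.3 = 0.93991
d = 49.8 * 0.93991^0.8 = 47.4 cm

47.4


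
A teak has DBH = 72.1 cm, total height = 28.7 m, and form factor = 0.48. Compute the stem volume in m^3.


Formula: V = pi * (DBH/200)^2 * H * ff
Radius = DBH/200 = 72.1/200 = 0.3605 m
Radius^2 = 0.3605^2 = 0.12996025 m^2
V = pi * 0.12996025 * 28.7 * 0.48
V = 5.624 m^3

5.624


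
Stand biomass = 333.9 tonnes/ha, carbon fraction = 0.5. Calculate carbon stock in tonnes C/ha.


Formula: Carbon Stock = Biomass * Carbon Fraction
C = 333.9 t/ha * 0.5
C = 167.0 t C/ha

167.0


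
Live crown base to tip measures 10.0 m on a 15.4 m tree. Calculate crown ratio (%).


Formula: Crown Ratio = (Crown Length / Total Height) * 100
CR = (10.0 m / 15.4 m) * 100
CR = 0.6494 * 100 = 64.9%

64.9


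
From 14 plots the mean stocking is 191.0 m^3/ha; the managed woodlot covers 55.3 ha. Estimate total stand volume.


Formula: Total Volume = Mean Volume per ha * Total Area
Total Volume = 191.0 m^3/ha * 55.3 ha
Total Volume = 10562 m^3

10562


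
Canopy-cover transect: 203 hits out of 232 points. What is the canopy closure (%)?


Formula: Canopy closure = covered points / total points * 100
Closure = 203 / 232 * 100
Closure = 0.875 * 100 = 87.5%

87.5


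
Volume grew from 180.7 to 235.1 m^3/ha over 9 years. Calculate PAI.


Formula: PAI = (V_T2 - V_T1) / (T2 - T1)
Volume increment = 235.1 - 180.7 = 54.4 m^3/ha
PAI = 54.4 / 9 = 6.04 m^3/ha/year

6.04


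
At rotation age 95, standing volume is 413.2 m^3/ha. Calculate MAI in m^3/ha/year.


Formula: MAI = Total Volume / Stand Age
MAI = 413.2 m^3/ha / 95 years
MAI = 4.35 m^3/ha/year

4.35


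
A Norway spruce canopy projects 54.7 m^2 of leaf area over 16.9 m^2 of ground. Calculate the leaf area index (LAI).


Formula: LAI = total leaf area / ground area  (dimensionless)
LAI = 54.7 m^2 / 16.9 m^2
LAI = 3.24

3.24


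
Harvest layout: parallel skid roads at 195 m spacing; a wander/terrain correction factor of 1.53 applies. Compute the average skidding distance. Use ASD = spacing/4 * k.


Formula: ASD = (spacing / 4) * correction
Uncorrected distance = spacing / 4 = 195 / 4 = 48.75 m
ASD = 48.75 * 1.53 = 75 m

75


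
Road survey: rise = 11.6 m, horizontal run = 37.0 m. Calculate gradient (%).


Formula: Gradient = rise / run * 100
Gradient = 11.6 / 37.0 * 100 = 31.4%

31.4


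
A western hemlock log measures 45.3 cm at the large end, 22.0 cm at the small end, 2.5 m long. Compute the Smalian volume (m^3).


Smalian: V = (A1 + A2)/2 * L,  A = pi*(D/200)^2
A1 = pi*(45.3/200)^2 = 0.161171 m^2
A2 = pi*(22.0/200)^2 = 0.038013 m^2
V = (0.161171+0.038013)/2*2.5 = 0.249 m^3

0.249


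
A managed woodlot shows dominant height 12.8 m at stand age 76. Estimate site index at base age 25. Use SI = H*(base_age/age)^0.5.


Formula: SI = H_dom * (base_age / age)^0.5
Age ratio = 25 / 76 = 0.32895
sqrt(age_ratio) = 0.57354
SI = 12.8 * 0.57354 = 7.3 m

7.3


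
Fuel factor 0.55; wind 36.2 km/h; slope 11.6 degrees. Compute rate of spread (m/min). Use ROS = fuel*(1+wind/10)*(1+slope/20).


Formula: ROS = fuel * (1 + wind/10) * (1 + slope/20)
Wind factor = 1 + 36.2/10 = 4.62
Slope factor = 1 + 11.6/20 = 1.58
ROS = 0.55 * 4.62 * 1.58 = 4.01 m/min

4.01


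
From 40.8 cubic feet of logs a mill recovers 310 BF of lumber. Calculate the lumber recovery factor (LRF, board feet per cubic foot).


Formula: LRF = Lumber Output (BF) / Log Input (ft^3)
LRF = 310 BF / 40.8 ft^3
LRF = 7.6 BF/ft^3

7.6


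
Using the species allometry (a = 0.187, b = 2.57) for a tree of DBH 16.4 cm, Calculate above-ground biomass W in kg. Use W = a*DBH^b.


Formula: W = a * DBH^b  (allometric power law)
DBH^b = 16.4^2.57 = 1324.795
W = 0.187 * 1324.795 = 247.7 kg

247.7


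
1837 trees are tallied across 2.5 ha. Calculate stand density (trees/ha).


Formula: Stand Density = N_trees / Area_ha
Density = 1837 trees / 2.5 ha
Density = 735 trees/ha

735


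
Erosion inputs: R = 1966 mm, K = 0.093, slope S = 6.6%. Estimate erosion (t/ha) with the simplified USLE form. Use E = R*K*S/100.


Formula: E = R * K * S / 100  (simplified USLE)
R * K = 1966 * 0.093 = 182.838
E = 182.838 * 6.6 / 100 = 12.07 t/ha

12.07


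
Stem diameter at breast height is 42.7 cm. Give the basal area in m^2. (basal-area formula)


Formula: BA = pi * (DBH/2)^2 / 10000  (cm^2 to m^2)
Radius = DBH/2 = 42.7/2 = 21.35 cm
BA = pi * 21.35^2 / 10000
   = 1432.0086 cm^2 / 10000
   = 0.1432 m^2

0.1432


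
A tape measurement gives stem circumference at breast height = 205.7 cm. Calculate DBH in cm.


Formula: DBH = C / pi
DBH = 205.7 / pi
pi = 3.14159...
DBH = 65.5 cm

65.5


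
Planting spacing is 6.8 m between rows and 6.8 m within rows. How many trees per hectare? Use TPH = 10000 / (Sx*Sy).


Formula: TPH = 10000 m^2/ha / (spacing_x * spacing_y)
Area per tree = 6.8 m * 6.8 m = 46.24 m^2
TPH = 10000 / 46.24 = 216 trees/ha

216


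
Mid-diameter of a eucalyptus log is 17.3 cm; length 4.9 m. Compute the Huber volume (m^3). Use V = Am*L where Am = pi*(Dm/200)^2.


Huber: V = Am * L,  Am = pi*(Dm/200)^2
Am = pi*(17.3/200)^2 = 0.023506 m^2
V = 0.023506*4.9 = 0.1152 m^3

0.1152


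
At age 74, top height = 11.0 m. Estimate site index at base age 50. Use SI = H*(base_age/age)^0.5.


Formula: SI = H_dom * (base_age / age)^0.5
Age ratio = 50 / 74 = 0.67568
sqrt(age_ratio) = 0.82199
SI = 11.0 * 0.82199 = 9.0 m

9.0


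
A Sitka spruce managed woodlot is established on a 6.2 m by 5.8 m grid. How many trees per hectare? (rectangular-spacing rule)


Formula: TPH = 10000 m^2/ha / (spacing_x * spacing_y)
Area per tree = 6.2 m * 5.8 m = 35.96 m^2
TPH = 10000 / 35.96 = 278 trees/ha

278


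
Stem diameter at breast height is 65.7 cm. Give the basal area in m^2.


Formula: BA = pi * (DBH/2)^2 / 10000  (cm^2 to m^2)
Radius = DBH/2 = 65.7/2 = 32.85 cm
BA = pi * 32.85^2 / 10000
   = 3390.1633 cm^2 / 10000
   = 0.339 m^2

0.339


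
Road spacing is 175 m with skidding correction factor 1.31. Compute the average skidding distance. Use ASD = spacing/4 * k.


Formula: ASD = (spacing / 4) * correction
Uncorrected distance = spacing / 4 = 175 / 4 = 43.75 m
ASD = 43.75 * 1.31 = 57 m

57


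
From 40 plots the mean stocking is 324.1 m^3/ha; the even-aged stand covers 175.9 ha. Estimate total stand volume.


Formula: Total Volume = Mean Volume per ha * Total Area
Total Volume = 324.1 m^3/ha * 175.9 ha
Total Volume = 57009 m^3

57009


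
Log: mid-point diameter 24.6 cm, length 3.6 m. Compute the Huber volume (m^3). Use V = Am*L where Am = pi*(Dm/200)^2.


Huber: V = Am * L,  Am = pi*(Dm/200)^2
Am = pi*(24.6/200)^2 = 0.047529 m^2
V = 0.047529*3.6 = 0.1711 m^3

0.1711


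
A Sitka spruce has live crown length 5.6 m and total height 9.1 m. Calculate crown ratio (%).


Formula: Crown Ratio = (Crown Length / Total Height) * 100
CR = (5.6 m / 9.1 m) * 100
CR = 0.6154 * 100 = 61.5%

61.5


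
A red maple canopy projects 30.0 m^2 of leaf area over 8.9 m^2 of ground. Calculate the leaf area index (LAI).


Formula: LAI = total leaf area / ground area  (dimensionless)
LAI = 30.0 m^2 / 8.9 m^2
LAI = 3.37

3.37


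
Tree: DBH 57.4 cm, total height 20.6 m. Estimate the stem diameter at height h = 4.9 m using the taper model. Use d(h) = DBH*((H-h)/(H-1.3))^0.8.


Taper: d(h) = DBH * ((H - h) / (H - 1.3))^0.8
Numerator = H - h = 20.6 - 4.9 = 15.7 m
Denominator = H - 1.3 = 20.6 - 1.3 = 19.3 m
Ratio = 15.7 / 19.3 = 0.81347
d = 57.4 * 0.81347^0.8 = 48.7 cm

48.7
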